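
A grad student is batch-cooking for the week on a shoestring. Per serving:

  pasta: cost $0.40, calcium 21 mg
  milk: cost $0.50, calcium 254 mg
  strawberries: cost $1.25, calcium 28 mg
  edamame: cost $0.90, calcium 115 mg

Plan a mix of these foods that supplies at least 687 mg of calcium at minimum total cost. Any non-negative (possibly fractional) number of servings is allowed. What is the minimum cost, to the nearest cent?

Cost per mg of calcium: milk $0.0020, edamame $0.0078, pasta $0.0190, strawberries $0.0446.
With no serving limits, use only milk: 687 mg / 254 mg = 2.705 servings × $0.50 = $1.35.

$1.35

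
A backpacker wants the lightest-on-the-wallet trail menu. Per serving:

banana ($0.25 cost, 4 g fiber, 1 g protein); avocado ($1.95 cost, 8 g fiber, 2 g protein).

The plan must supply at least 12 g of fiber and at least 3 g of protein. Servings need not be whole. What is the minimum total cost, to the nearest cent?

The cheapest plan sits at a corner of the feasible region — with two constraints it uses at most two foods.
banana only: max(12/4, 3/1) = 3 servings → $0.75.
avocado only: max(12/8, 3/2) = 1.5 servings → $2.92.
banana + avocado (both tight): parallel constraints — no distinct corner.
So the least-cost plan costs $0.75.

$0.75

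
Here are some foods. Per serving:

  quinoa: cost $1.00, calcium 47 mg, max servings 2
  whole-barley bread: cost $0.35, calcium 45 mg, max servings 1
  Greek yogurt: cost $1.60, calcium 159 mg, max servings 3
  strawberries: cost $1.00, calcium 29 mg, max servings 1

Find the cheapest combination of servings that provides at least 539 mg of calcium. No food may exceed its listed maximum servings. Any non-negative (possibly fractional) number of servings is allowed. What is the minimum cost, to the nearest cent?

$5.51

Cost per mg of calcium: whole-barley bread $0.0078, Greek yogurt $0.0101, quinoa $0.0213, strawberries $0.0345.
Take 1 serving of whole-barley bread: +45.0 mg calcium for $0.35 (total $0.35, still need 494.0 mg).
Take 3 servings of Greek yogurt: +477.0 mg calcium for $4.80 (total $5.15, still need 17.0 mg).
Take 0.3617 servings of quinoa: +17.0 mg calcium for $0.36 (total $5.51, still need 0.0 mg).
Filling from the cheapest source first is optimal under one linear minimum: $5.51.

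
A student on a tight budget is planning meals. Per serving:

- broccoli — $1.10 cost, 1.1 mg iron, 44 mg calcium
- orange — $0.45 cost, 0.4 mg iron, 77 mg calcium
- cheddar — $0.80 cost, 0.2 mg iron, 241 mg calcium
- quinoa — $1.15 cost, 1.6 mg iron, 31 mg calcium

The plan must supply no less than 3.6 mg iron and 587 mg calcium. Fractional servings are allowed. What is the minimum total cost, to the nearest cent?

Two binding constraints pin down two serving amounts, so the optimal mix uses at most two foods. The candidates are each food alone (scaled to the tighter of iron/calcium) and each pair with both constraints tight.
broccoli only: max(3.6/1.1, 587/44) = 13.34 servings → $14.68.
orange only: max(3.6/0.4, 587/77) = 9 servings → $4.05.
cheddar only: max(3.6/0.2, 587/241) = 18 servings → $14.40.
quinoa only: max(3.6/1.6, 587/31) = 18.94 servings → $21.78.
broccoli + orange with both tight: 0.6319 servings and 7.262 servings → $3.96.
broccoli + cheddar with both tight: 2.927 servings and 1.901 servings → $4.74.
broccoli + quinoa: intersection lies outside the first quadrant.
orange + cheddar: the both-tight solution has a negative serving — not a feasible corner.
orange + quinoa with both tight: 7.469 servings and 0.3827 servings → $3.80.
cheddar + quinoa with both tight: 2.181 servings and 1.977 servings → $4.02.
Cheapest feasible corner: $3.80.

$3.80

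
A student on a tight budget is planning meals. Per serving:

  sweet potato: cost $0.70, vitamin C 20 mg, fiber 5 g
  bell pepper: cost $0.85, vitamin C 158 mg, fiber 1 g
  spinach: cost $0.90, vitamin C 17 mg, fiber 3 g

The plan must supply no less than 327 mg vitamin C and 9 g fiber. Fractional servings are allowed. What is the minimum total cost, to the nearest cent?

At the optimum either one food covers both requirements or two foods hit both targets exactly; no other combination can be cheaper.
sweet potato only: max(327/20, 9/5) = 16.35 servings → $11.45.
bell pepper only: max(327/158, 9/1) = 9 servings → $7.65.
spinach only: max(327/17, 9/3) = 19.24 servings → $17.31.
sweet potato + bell pepper with both tight: 1.422 servings and 1.89 servings → $2.60.
sweet potato + spinach with both targets exact would need a negative amount; discard.
bell pepper + spinach with both tight: 1.812 servings and 2.396 servings → $3.70.
Cheapest feasible corner: $2.60.

$2.60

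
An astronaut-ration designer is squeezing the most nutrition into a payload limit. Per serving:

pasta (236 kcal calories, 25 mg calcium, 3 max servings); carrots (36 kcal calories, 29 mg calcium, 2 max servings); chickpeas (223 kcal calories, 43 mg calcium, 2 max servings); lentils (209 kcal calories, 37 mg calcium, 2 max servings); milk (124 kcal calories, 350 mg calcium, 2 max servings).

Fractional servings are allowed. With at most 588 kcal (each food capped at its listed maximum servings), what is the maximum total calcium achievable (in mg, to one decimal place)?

Calcium per kcal: milk 2.823, carrots 0.8056, chickpeas 0.1928, lentils 0.177, pasta 0.1059.
Take 2 servings of milk: uses 248 kcal, +700.0 mg calcium (running total 700.0 mg).
Take 2 servings of carrots: uses 72 kcal, +58.0 mg calcium (running total 758.0 mg).
Take 1.202 servings of chickpeas: uses 268 kcal, +51.7 mg calcium (running total 809.7 mg).
Greedy by best ratio exhausts the calories allowance optimally: 809.7 mg.

809.7 mg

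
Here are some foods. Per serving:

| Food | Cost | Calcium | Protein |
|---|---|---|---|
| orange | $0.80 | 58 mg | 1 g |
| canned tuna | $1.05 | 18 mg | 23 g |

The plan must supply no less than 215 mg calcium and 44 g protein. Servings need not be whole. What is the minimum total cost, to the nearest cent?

The cheapest plan sits at a corner of the feasible region — with two constraints it uses at most two foods.
orange only: max(215/58, 44/1) = 44 servings → $35.20.
canned tuna only: max(215/18, 44/23) = 11.94 servings → $12.54.
orange + canned tuna with both tight: 3.156 servings and 1.776 servings → $4.39.
So the least-cost plan costs $4.39.

$4.39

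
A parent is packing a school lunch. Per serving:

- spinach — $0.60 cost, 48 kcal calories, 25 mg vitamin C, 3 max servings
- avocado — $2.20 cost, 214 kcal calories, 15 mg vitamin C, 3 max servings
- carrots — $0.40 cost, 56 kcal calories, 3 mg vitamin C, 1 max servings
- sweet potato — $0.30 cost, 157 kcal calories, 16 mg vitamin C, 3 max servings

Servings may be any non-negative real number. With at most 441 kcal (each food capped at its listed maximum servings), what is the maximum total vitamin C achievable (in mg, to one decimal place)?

105.3 mg

Vitamin C per kcal: spinach 0.5208, sweet potato 0.1019, avocado 0.07009, carrots 0.05357.
Take 3 servings of spinach: uses 144 kcal, +75.0 mg vitamin C (running total 75.0 mg).
Take 1.892 servings of sweet potato: uses 297 kcal, +30.3 mg vitamin C (running total 105.3 mg).
Greedy by best ratio exhausts the calories allowance optimally: 105.3 mg.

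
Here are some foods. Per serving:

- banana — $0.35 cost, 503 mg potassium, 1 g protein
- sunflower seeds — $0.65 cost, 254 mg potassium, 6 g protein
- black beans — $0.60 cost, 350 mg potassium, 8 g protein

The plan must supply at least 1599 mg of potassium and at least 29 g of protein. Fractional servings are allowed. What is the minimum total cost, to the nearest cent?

Two binding constraints pin down two serving amounts, so the optimal mix uses at most two foods. The candidates are each food alone (scaled to the tighter of potassium/protein) and each pair with both constraints tight.
banana only: max(1599/503, 29/1) = 29 servings → $10.15.
sunflower seeds only: max(1599/254, 29/6) = 6.295 servings → $4.09.
black beans only: max(1599/350, 29/8) = 4.569 servings → $2.74.
banana + sunflower seeds with both tight: 0.8061 servings and 4.699 servings → $3.34.
banana + black beans with both tight: 0.7191 servings and 3.535 servings → $2.37.
sunflower seeds + black beans: intersection lies outside the first quadrant.
Cheapest feasible corner: $2.37.

$2.37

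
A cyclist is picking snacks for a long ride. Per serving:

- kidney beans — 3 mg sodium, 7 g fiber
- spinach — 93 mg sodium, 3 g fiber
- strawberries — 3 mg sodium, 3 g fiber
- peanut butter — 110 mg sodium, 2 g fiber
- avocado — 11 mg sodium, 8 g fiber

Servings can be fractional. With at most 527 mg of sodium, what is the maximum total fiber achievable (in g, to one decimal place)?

1229.7 g

Fiber per mg sodium: kidney beans 2.333, strawberries 1, avocado 0.7273, spinach 0.03226, peanut butter 0.01818.
With no serving limits, spend the whole sodium allowance on kidney beans: 527 mg / 3 mg × 7 g = 1229.7 g.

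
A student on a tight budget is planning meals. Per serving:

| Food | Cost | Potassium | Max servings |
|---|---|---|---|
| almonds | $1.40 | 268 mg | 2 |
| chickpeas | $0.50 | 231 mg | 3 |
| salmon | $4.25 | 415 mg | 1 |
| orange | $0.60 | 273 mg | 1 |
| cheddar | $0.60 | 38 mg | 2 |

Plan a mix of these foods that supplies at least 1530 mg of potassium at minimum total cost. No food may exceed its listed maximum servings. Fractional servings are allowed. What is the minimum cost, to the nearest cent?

Cost per mg of potassium: chickpeas $0.0022, orange $0.0022, almonds $0.0052, salmon $0.0102, cheddar $0.0158.
Take 3 servings of chickpeas: +693.0 mg potassium for $1.50 (total $1.50, still need 837.0 mg).
Take 1 serving of orange: +273.0 mg potassium for $0.60 (total $2.10, still need 564.0 mg).
Take 2 servings of almonds: +536.0 mg potassium for $2.80 (total $4.90, still need 28.0 mg).
Take 0.06747 servings of salmon: +28.0 mg potassium for $0.29 (total $5.19, still need 0.0 mg).
Greedy by cheapest-per-mg is optimal for a single linear constraint, so the minimum cost is $5.19.

$5.19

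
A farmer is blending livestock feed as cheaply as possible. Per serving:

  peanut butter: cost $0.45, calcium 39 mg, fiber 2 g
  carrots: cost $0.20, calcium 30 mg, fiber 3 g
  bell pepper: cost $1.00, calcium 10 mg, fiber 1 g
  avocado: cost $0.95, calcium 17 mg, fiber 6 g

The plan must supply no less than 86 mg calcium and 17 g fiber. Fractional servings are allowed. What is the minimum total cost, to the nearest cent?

$1.13

A basic optimal solution has at most two foods positive. Try each food alone and each pair with both targets met exactly.
peanut butter only: max(86/39, 17/2) = 8.5 servings → $3.83.
carrots only: max(86/30, 17/3) = 5.667 servings → $1.13.
bell pepper only: max(86/10, 17/1) = 17 servings → $17.00.
avocado only: max(86/17, 17/6) = 5.059 servings → $4.81.
peanut butter + carrots: intersection lies outside the first quadrant.
peanut butter + bell pepper: intersection lies outside the first quadrant.
peanut butter + avocado with both tight: 1.135 servings and 2.455 servings → $2.84.
carrots + bell pepper (both tight): parallel constraints — no distinct corner.
carrots + avocado with both tight: 1.76 servings and 1.953 servings → $2.21.
bell pepper + avocado with both tight: 5.279 servings and 1.953 servings → $7.13.
The minimum over all feasible corners is $1.13.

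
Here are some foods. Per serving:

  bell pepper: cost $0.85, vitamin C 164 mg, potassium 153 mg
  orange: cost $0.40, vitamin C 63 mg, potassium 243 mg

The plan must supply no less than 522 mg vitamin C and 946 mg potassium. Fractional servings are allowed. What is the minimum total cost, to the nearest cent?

$2.89

For a min-cost LP with two ≥-constraints, a basic feasible solution has at most two positive variables.
bell pepper only: max(522/164, 946/153) = 6.183 servings → $5.26.
orange only: max(522/63, 946/243) = 8.286 servings → $3.31.
bell pepper + orange with both tight: 2.226 servings and 2.492 servings → $2.89.
Cheapest feasible corner: $2.89.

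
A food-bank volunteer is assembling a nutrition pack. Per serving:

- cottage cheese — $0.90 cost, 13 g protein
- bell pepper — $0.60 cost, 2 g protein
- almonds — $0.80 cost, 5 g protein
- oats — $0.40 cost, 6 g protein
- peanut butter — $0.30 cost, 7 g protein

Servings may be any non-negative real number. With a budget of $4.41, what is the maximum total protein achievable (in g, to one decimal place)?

Protein per dollar: peanut butter 23.33, oats 15, cottage cheese 14.44, almonds 6.25, bell pepper 3.333.
With no serving limits, spend the whole cost allowance on peanut butter: $4.41 / $0.30 × 7 g = 102.9 g.

102.9 g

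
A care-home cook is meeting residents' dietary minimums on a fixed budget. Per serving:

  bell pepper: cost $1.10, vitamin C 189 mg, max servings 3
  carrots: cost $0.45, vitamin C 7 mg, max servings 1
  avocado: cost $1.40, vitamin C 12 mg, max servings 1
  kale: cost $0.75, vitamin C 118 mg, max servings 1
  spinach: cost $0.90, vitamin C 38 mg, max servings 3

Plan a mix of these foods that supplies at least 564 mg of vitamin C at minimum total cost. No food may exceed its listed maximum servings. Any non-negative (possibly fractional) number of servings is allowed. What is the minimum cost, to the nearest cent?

Cost per mg of vitamin C: bell pepper $0.0058, kale $0.0064, spinach $0.0237, carrots $0.0643, avocado $0.1167.
Take 2.984 servings of bell pepper: +564.0 mg vitamin C for $3.28 (total $3.28, still need 0.0 mg).
Greedy by cheapest-per-mg is optimal for a single linear constraint, so the minimum cost is $3.28.

$3.28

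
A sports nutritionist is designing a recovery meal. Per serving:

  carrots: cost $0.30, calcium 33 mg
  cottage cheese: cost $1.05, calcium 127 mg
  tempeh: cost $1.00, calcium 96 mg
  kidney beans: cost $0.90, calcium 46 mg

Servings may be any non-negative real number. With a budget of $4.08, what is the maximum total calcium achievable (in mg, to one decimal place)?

493.5 mg

Calcium per dollar: cottage cheese 121, carrots 110, tempeh 96, kidney beans 51.11.
With no serving limits, spend the whole cost allowance on cottage cheese: $4.08 / $1.05 × 127 mg = 493.5 mg.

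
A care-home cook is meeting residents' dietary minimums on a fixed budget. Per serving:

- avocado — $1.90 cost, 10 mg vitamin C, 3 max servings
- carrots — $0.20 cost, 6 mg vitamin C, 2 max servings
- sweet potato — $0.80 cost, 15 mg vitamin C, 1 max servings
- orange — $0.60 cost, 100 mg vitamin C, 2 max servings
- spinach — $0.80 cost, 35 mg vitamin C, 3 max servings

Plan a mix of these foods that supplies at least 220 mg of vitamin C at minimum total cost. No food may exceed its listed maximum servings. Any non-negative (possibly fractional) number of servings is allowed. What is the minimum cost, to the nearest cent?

Cost per mg of vitamin C: orange $0.0060, spinach $0.0229, carrots $0.0333, sweet potato $0.0533, avocado $0.1900.
Take 2 servings of orange: +200.0 mg vitamin C for $1.20 (total $1.20, still need 20.0 mg).
Take 0.5714 servings of spinach: +20.0 mg vitamin C for $0.46 (total $1.66, still need 0.0 mg).
Greedy by cheapest-per-mg is optimal for a single linear constraint, so the minimum cost is $1.66.

$1.66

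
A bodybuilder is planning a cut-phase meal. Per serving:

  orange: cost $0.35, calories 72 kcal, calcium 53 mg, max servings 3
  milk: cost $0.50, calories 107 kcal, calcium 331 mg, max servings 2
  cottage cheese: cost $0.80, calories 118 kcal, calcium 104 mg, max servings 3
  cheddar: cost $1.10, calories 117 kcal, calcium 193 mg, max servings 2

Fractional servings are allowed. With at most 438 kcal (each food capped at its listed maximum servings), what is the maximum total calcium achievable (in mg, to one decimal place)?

1031.5 mg

Calcium per kcal: milk 3.093, cheddar 1.65, cottage cheese 0.8814, orange 0.7361.
Take 2 servings of milk: uses 214 kcal, +662.0 mg calcium (running total 662.0 mg).
Take 1.915 servings of cheddar: uses 224 kcal, +369.5 mg calcium (running total 1031.5 mg).
Greedy by best ratio exhausts the calories allowance optimally: 1031.5 mg.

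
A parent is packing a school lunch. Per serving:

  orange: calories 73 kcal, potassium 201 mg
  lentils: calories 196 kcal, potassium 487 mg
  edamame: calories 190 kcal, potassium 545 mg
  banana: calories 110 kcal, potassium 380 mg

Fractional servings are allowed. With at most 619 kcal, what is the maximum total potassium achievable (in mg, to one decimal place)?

2138.4 mg

Potassium per kcal: banana 3.455, edamame 2.868, orange 2.753, lentils 2.485.
With no serving limits, spend the whole calories allowance on banana: 619 kcal / 110 kcal × 380 mg = 2138.4 mg.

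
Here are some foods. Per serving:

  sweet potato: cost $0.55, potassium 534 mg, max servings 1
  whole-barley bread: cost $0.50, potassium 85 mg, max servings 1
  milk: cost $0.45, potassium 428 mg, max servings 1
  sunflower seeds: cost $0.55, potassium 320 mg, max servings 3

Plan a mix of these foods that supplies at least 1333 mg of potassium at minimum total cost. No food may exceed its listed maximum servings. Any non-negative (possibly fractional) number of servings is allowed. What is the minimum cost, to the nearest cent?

Cost per mg of potassium: sweet potato $0.0010, milk $0.0011, sunflower seeds $0.0017, whole-barley bread $0.0059.
Take 1 serving of sweet potato: +534.0 mg potassium for $0.55 (total $0.55, still need 799.0 mg).
Take 1 serving of milk: +428.0 mg potassium for $0.45 (total $1.00, still need 371.0 mg).
Take 1.159 servings of sunflower seeds: +371.0 mg potassium for $0.64 (total $1.64, still need 0.0 mg).
Greedy by cheapest-per-mg is optimal for a single linear constraint, so the minimum cost is $1.64.

$1.64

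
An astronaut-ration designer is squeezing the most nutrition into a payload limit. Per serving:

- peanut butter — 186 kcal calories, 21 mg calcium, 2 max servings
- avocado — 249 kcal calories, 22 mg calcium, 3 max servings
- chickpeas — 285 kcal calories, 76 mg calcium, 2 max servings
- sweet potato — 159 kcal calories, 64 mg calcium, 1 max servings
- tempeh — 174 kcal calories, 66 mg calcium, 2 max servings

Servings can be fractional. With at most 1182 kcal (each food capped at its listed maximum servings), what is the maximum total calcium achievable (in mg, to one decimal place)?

359.9 mg

Calcium per kcal: sweet potato 0.4025, tempeh 0.3793, chickpeas 0.2667, peanut butter 0.1129, avocado 0.08835.
Take 1 serving of sweet potato: uses 159 kcal, +64.0 mg calcium (running total 64.0 mg).
Take 2 servings of tempeh: uses 348 kcal, +132.0 mg calcium (running total 196.0 mg).
Take 2 servings of chickpeas: uses 570 kcal, +152.0 mg calcium (running total 348.0 mg).
Take 0.5645 servings of peanut butter: uses 105 kcal, +11.9 mg calcium (running total 359.9 mg).
Greedy by best ratio exhausts the calories allowance optimally: 359.9 mg.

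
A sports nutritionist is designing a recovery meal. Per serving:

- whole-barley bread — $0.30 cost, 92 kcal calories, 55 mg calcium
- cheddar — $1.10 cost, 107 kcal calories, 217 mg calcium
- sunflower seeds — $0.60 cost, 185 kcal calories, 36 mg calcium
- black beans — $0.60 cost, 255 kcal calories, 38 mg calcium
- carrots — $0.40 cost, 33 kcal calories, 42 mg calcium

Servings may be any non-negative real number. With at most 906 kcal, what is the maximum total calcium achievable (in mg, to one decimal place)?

Calcium per kcal: cheddar 2.028, carrots 1.273, whole-barley bread 0.5978, sunflower seeds 0.1946, black beans 0.149.
With no serving limits, spend the whole calories allowance on cheddar: 906 kcal / 107 kcal × 217 mg = 1837.4 mg.

1837.4 mg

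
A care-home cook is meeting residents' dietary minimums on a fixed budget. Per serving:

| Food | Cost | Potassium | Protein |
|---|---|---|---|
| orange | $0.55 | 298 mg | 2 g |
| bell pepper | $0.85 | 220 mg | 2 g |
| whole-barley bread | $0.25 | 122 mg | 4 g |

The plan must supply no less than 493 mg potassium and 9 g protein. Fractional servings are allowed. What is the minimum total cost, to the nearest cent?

Minimising a linear cost over {potassium ≥ 493, protein ≥ 9, servings ≥ 0} — the optimum is at a vertex, using one or two foods.
orange only: max(493/298, 9/2) = 4.5 servings → $2.48.
bell pepper only: max(493/220, 9/2) = 4.5 servings → $3.83.
whole-barley bread only: max(493/122, 9/4) = 4.041 servings → $1.01.
orange + bell pepper: the both-tight solution has a negative serving — not a feasible corner.
orange + whole-barley bread with both tight: 0.9219 servings and 1.789 servings → $0.95.
bell pepper + whole-barley bread with both tight: 1.374 servings and 1.563 servings → $1.56.
Cheapest feasible corner: $0.95.

$0.95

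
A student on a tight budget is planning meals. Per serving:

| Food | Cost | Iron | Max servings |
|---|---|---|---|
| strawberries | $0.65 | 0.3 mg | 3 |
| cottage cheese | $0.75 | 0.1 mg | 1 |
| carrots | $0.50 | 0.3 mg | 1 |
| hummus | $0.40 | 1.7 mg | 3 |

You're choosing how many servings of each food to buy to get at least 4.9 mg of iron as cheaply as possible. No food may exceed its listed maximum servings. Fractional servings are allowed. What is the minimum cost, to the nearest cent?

$1.15

Cost per mg of iron: hummus $0.2353, carrots $1.6667, strawberries $2.1667, cottage cheese $7.5000.
Take 2.882 servings of hummus: +4.9 mg iron for $1.15 (total $1.15, still need 0.0 mg).
Greedy by cheapest-per-mg is optimal for a single linear constraint, so the minimum cost is $1.15.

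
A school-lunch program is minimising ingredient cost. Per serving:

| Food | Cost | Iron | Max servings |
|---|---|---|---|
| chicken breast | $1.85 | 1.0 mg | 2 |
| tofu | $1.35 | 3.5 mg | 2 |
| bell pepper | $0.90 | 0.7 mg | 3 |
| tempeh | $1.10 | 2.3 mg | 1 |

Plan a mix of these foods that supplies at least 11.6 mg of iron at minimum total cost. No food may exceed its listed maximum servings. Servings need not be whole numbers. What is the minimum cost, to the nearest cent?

$6.87

Cost per mg of iron: tofu $0.3857, tempeh $0.4783, bell pepper $1.2857, chicken breast $1.8500.
Take 2 servings of tofu: +7.0 mg iron for $2.70 (total $2.70, still need 4.6 mg).
Take 1 serving of tempeh: +2.3 mg iron for $1.10 (total $3.80, still need 2.3 mg).
Take 3 servings of bell pepper: +2.1 mg iron for $2.70 (total $6.50, still need 0.2 mg).
Take 0.2 servings of chicken breast: +0.2 mg iron for $0.37 (total $6.87, still need 0.0 mg).
Greedy by cheapest-per-mg is optimal for a single linear constraint, so the minimum cost is $6.87.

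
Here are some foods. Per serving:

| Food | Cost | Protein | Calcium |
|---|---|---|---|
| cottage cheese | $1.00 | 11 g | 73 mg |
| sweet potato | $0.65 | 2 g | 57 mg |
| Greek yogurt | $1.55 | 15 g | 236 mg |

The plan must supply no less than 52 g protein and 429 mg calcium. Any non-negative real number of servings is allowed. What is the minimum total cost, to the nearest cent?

$4.84

An LP optimum is at a vertex; with two nutrient constraints at most two foods are used. Check each candidate.
cottage cheese only: max(52/11, 429/73) = 5.877 servings → $5.88.
sweet potato only: max(52/2, 429/57) = 26 servings → $16.90.
Greek yogurt only: max(52/15, 429/236) = 3.467 servings → $5.37.
cottage cheese + sweet potato with both tight: 4.378 servings and 1.919 servings → $5.63.
cottage cheese + Greek yogurt with both tight: 3.889 servings and 0.6149 servings → $4.84.
sweet potato + Greek yogurt with both targets exact would need a negative amount; discard.
So the least-cost plan costs $4.84.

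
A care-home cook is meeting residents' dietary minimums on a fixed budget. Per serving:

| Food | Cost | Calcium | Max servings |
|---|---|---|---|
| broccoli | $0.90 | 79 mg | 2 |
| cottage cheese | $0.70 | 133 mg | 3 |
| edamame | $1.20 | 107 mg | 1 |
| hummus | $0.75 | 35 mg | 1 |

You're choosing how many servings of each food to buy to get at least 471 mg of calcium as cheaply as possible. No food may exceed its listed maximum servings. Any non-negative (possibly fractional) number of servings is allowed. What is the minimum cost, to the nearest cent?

Cost per mg of calcium: cottage cheese $0.0053, edamame $0.0112, broccoli $0.0114, hummus $0.0214.
Take 3 servings of cottage cheese: +399.0 mg calcium for $2.10 (total $2.10, still need 72.0 mg).
Take 0.6729 servings of edamame: +72.0 mg calcium for $0.81 (total $2.91, still need 0.0 mg).
Filling from the cheapest source first is optimal under one linear minimum: $2.91.

$2.91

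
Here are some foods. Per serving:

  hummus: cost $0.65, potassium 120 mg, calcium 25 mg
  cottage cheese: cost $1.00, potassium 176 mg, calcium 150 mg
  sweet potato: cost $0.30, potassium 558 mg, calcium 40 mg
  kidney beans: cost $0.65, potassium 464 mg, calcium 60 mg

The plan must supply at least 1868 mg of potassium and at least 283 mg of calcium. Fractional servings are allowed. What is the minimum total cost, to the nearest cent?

At the optimum either one food covers both requirements or two foods hit both targets exactly; no other combination can be cheaper.
hummus only: max(1868/120, 283/25) = 15.57 servings → $10.12.
cottage cheese only: max(1868/176, 283/150) = 10.61 servings → $10.61.
sweet potato only: max(1868/558, 283/40) = 7.075 servings → $2.12.
kidney beans only: max(1868/464, 283/60) = 4.717 servings → $3.07.
hummus + cottage cheese with both targets exact would need a negative amount; discard.
hummus + sweet potato with both tight: 9.092 servings and 1.392 servings → $6.33.
hummus + kidney beans with both tight: 4.371 servings and 2.895 servings → $4.72.
cottage cheese + sweet potato with both tight: 1.085 servings and 3.005 servings → $1.99.
cottage cheese + kidney beans with both tight: 0.3257 servings and 3.902 servings → $2.86.
sweet potato + kidney beans: the both-tight solution has a negative serving — not a feasible corner.
Cheapest feasible corner: $1.99.

$1.99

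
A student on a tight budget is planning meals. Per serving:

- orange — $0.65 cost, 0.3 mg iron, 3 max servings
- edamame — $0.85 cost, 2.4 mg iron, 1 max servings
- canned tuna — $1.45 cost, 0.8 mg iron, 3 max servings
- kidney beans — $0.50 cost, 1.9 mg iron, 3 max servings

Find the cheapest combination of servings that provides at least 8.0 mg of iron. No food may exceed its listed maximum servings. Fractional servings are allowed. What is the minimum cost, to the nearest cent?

Cost per mg of iron: kidney beans $0.2632, edamame $0.3542, canned tuna $1.8125, orange $2.1667.
Take 3 servings of kidney beans: +5.7 mg iron for $1.50 (total $1.50, still need 2.3 mg).
Take 0.9583 servings of edamame: +2.3 mg iron for $0.81 (total $2.31, still need 0.0 mg).
Greedy by cheapest-per-mg is optimal for a single linear constraint, so the minimum cost is $2.31.

$2.31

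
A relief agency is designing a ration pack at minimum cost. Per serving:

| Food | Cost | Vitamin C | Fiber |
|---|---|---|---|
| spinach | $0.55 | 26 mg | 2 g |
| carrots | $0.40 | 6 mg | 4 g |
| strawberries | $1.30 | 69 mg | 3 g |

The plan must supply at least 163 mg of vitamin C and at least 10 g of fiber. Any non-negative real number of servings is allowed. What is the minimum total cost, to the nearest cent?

$3.27

The cheapest plan sits at a corner of the feasible region — with two constraints it uses at most two foods.
spinach only: max(163/26, 10/2) = 6.269 servings → $3.45.
carrots only: max(163/6, 10/4) = 27.17 servings → $10.87.
strawberries only: max(163/69, 10/3) = 3.333 servings → $4.33.
spinach + carrots with both targets exact would need a negative amount; discard.
spinach + strawberries with both tight: 3.35 servings and 1.1 servings → $3.27.
carrots + strawberries with both tight: 0.7791 servings and 2.295 servings → $3.29.
So the least-cost plan costs $3.27.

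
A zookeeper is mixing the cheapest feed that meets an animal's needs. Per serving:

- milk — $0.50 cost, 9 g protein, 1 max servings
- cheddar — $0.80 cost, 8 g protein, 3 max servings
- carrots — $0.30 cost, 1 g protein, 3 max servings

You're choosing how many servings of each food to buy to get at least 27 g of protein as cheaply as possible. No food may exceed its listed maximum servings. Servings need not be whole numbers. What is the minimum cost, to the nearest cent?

Cost per g of protein: milk $0.0556, cheddar $0.1000, carrots $0.3000.
Take 1 serving of milk: +9.0 g protein for $0.50 (total $0.50, still need 18.0 g).
Take 2.25 servings of cheddar: +18.0 g protein for $1.80 (total $2.30, still need 0.0 g).
Greedy by cheapest-per-g is optimal for a single linear constraint, so the minimum cost is $2.30.

$2.30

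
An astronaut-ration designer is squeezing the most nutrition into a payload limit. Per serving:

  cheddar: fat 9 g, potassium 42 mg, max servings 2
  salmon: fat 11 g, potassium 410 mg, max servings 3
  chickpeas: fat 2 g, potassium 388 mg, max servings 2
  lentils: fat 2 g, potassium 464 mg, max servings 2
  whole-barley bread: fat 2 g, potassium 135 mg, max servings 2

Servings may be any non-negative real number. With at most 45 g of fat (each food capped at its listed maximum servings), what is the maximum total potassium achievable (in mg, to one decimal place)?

Potassium per g fat: lentils 232, chickpeas 194, whole-barley bread 67.5, salmon 37.27, cheddar 4.667.
Take 2 servings of lentils: uses 4 g fat, +928.0 mg potassium (running total 928.0 mg).
Take 2 servings of chickpeas: uses 4 g fat, +776.0 mg potassium (running total 1704.0 mg).
Take 2 servings of whole-barley bread: uses 4 g fat, +270.0 mg potassium (running total 1974.0 mg).
Take 3 servings of salmon: uses 33 g fat, +1230.0 mg potassium (running total 3204.0 mg).
Greedy by best ratio exhausts the fat allowance optimally: 3204.0 mg.

3204.0 mg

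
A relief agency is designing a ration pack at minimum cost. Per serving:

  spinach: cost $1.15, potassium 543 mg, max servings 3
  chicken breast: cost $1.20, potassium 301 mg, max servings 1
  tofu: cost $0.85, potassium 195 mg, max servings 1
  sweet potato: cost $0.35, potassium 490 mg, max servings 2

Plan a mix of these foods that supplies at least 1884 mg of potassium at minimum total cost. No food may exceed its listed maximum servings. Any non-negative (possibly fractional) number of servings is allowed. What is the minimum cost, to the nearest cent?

Cost per mg of potassium: sweet potato $0.0007, spinach $0.0021, chicken breast $0.0040, tofu $0.0044.
Take 2 servings of sweet potato: +980.0 mg potassium for $0.70 (total $0.70, still need 904.0 mg).
Take 1.665 servings of spinach: +904.0 mg potassium for $1.91 (total $2.61, still need 0.0 mg).
Filling from the cheapest source first is optimal under one linear minimum: $2.61.

$2.61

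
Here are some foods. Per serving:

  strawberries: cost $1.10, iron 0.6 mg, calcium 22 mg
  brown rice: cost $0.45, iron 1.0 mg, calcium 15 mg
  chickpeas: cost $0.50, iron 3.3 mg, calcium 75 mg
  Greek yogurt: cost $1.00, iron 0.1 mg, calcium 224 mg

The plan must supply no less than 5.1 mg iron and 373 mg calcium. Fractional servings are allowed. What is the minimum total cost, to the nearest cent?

With two linear requirements the optimum uses one or two foods; enumerate the corners.
strawberries only: max(5.1/0.6, 373/22) = 16.95 servings → $18.65.
brown rice only: max(5.1/1.0, 373/15) = 24.87 servings → $11.19.
chickpeas only: max(5.1/3.3, 373/75) = 4.973 servings → $2.49.
Greek yogurt only: max(5.1/0.1, 373/224) = 51 servings → $51.00.
strawberries + brown rice with both targets exact would need a negative amount; discard.
strawberries + chickpeas with both targets exact would need a negative amount; discard.
strawberries + Greek yogurt with both tight: 8.359 servings and 0.8442 servings → $10.04.
brown rice + chickpeas: intersection lies outside the first quadrant.
brown rice + Greek yogurt with both tight: 4.967 servings and 1.333 servings → $3.57.
chickpeas + Greek yogurt with both tight: 1.51 servings and 1.159 servings → $1.91.
The minimum over all feasible corners is $1.91.

$1.91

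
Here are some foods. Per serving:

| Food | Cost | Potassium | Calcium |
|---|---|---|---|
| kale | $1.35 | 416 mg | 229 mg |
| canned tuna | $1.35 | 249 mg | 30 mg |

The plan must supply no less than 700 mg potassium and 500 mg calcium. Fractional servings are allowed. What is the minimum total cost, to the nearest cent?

$2.95

kale only: max(700/416, 500/229) = 2.183 servings → $2.95.
canned tuna only: max(700/249, 500/30) = 16.67 servings → $22.50.
kale + canned tuna with both targets exact would need a negative amount; discard.
So the least-cost plan costs $2.95.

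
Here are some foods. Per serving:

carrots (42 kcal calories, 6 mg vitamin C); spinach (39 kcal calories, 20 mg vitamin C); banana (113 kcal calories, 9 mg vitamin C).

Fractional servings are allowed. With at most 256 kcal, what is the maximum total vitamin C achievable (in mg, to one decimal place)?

131.3 mg

Vitamin C per kcal: spinach 0.5128, carrots 0.1429, banana 0.07965.
With no serving limits, spend the whole calories allowance on spinach: 256 kcal / 39 kcal × 20 mg = 131.3 mg.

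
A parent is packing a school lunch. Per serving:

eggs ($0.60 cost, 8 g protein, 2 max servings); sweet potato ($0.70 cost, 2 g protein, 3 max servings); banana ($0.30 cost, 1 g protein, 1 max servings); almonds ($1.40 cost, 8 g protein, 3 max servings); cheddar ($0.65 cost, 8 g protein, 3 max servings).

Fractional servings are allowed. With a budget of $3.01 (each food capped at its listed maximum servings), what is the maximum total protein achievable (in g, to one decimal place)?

38.3 g

Protein per dollar: eggs 13.33, cheddar 12.31, almonds 5.714, banana 3.333, sweet potato 2.857.
Take 2 servings of eggs: spends $1.20, +16.0 g protein (running total 16.0 g).
Take 2.785 servings of cheddar: spends $1.81, +22.3 g protein (running total 38.3 g).
Greedy by best ratio exhausts the cost allowance optimally: 38.3 g.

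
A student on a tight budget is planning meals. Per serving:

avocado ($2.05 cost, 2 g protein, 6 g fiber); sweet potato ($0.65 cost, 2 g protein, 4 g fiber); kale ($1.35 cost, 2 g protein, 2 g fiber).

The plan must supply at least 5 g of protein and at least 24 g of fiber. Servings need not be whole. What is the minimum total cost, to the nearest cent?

The cheapest plan sits at a corner of the feasible region — with two constraints it uses at most two foods.
avocado only: max(5/2, 24/6) = 4 servings → $8.20.
sweet potato only: max(5/2, 24/4) = 6 servings → $3.90.
kale only: max(5/2, 24/2) = 12 servings → $16.20.
avocado + sweet potato: the both-tight solution has a negative serving — not a feasible corner.
avocado + kale with both targets exact would need a negative amount; discard.
sweet potato + kale: the both-tight solution has a negative serving — not a feasible corner.
The minimum over all feasible corners is $3.90.

$3.90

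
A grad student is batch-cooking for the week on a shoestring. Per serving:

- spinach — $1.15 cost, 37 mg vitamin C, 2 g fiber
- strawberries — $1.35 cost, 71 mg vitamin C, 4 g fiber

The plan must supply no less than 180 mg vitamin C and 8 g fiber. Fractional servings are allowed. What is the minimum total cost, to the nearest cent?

With two linear requirements the optimum uses one or two foods; enumerate the corners.
spinach only: max(180/37, 8/2) = 4.865 servings → $5.59.
strawberries only: max(180/71, 8/4) = 2.535 servings → $3.42.
spinach + strawberries: intersection lies outside the first quadrant.
Cheapest feasible corner: $3.42.

$3.42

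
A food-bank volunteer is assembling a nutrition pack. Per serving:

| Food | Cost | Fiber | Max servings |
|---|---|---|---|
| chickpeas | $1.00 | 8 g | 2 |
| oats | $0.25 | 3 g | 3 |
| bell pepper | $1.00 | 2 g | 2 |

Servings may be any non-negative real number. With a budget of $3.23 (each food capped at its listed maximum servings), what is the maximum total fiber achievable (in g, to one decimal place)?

26.0 g

Fiber per dollar: oats 12, chickpeas 8, bell pepper 2.
Take 3 servings of oats: spends $0.75, +9.0 g fiber (running total 9.0 g).
Take 2 servings of chickpeas: spends $2.00, +16.0 g fiber (running total 25.0 g).
Take 0.48 servings of bell pepper: spends $0.48, +1.0 g fiber (running total 26.0 g).
Greedy by best ratio exhausts the cost allowance optimally: 26.0 g.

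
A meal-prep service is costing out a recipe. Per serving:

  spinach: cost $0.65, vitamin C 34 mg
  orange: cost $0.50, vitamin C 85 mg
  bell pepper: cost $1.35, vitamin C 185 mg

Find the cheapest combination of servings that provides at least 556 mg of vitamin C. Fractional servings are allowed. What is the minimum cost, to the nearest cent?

$3.27

Cost per mg of vitamin C: orange $0.0059, bell pepper $0.0073, spinach $0.0191.
With no serving limits, use only orange: 556 mg / 85 mg = 6.541 servings × $0.50 = $3.27.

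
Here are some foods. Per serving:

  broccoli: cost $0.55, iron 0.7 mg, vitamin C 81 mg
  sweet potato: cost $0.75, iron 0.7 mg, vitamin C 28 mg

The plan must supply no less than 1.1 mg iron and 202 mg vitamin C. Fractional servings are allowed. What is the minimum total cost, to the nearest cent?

At the optimum either one food covers both requirements or two foods hit both targets exactly; no other combination can be cheaper.
broccoli only: max(1.1/0.7, 202/81) = 2.494 servings → $1.37.
sweet potato only: max(1.1/0.7, 202/28) = 7.214 servings → $5.41.
broccoli + sweet potato: intersection lies outside the first quadrant.
So the least-cost plan costs $1.37.

$1.37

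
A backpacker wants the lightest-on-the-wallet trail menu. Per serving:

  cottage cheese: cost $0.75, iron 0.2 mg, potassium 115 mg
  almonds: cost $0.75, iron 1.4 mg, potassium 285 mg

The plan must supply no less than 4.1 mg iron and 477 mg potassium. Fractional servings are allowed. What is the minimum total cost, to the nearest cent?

This is a tiny linear program; its minimum lies at a vertex of the feasible set. List the vertices and price them.
cottage cheese only: max(4.1/0.2, 477/115) = 20.5 servings → $15.38.
almonds only: max(4.1/1.4, 477/285) = 2.929 servings → $2.20.
cottage cheese + almonds with both targets exact would need a negative amount; discard.
The minimum over all feasible corners is $2.20.

$2.20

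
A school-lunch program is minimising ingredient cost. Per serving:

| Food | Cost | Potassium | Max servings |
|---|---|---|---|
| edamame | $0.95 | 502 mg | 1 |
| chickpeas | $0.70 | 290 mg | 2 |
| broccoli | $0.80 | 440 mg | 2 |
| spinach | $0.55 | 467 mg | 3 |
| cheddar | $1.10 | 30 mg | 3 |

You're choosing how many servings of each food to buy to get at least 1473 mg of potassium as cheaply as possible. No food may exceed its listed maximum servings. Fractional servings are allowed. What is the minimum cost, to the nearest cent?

$1.78

Cost per mg of potassium: spinach $0.0012, broccoli $0.0018, edamame $0.0019, chickpeas $0.0024, cheddar $0.0367.
Take 3 servings of spinach: +1401.0 mg potassium for $1.65 (total $1.65, still need 72.0 mg).
Take 0.1636 servings of broccoli: +72.0 mg potassium for $0.13 (total $1.78, still need 0.0 mg).
Greedy by cheapest-per-mg is optimal for a single linear constraint, so the minimum cost is $1.78.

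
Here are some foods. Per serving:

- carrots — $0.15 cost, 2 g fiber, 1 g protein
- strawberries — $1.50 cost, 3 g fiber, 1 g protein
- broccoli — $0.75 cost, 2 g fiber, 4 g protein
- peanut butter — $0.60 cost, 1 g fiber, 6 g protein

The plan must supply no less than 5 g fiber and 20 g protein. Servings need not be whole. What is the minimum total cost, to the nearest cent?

Two binding constraints pin down two serving amounts, so the optimal mix uses at most two foods. The candidates are each food alone (scaled to the tighter of fiber/protein) and each pair with both constraints tight.
carrots only: max(5/2, 20/1) = 20 servings → $3.00.
strawberries only: max(5/3, 20/1) = 20 servings → $30.00.
broccoli only: max(5/2, 20/4) = 5 servings → $3.75.
peanut butter only: max(5/1, 20/6) = 5 servings → $3.00.
carrots + strawberries: the both-tight solution has a negative serving — not a feasible corner.
carrots + broccoli with both targets exact would need a negative amount; discard.
carrots + peanut butter with both tight: 0.9091 servings and 3.182 servings → $2.05.
strawberries + broccoli with both targets exact would need a negative amount; discard.
strawberries + peanut butter with both tight: 0.5882 servings and 3.235 servings → $2.82.
broccoli + peanut butter with both tight: 1.25 servings and 2.5 servings → $2.44.
So the least-cost plan costs $2.05.

$2.05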